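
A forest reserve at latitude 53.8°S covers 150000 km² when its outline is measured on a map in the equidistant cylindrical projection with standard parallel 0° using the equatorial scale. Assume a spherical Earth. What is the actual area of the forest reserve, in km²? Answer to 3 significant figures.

88600 km²

For the equirectangular projection with φ₀ = 0 (plate carrée), h = 1 along meridians and k = sec φ along parallels.
Areal scale = h·k = 1 × sec φ; at 53.8°, h = 1.000, k = 1.693, so h·k = 1.693.
True area = apparent / (areal scale) = 150000 / 1.693 ≈ 88600 km².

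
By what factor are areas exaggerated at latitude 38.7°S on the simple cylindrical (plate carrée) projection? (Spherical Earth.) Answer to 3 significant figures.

1.28

For the equirectangular projection with φ₀ = 0 (plate carrée), h = 1 along meridians and k = sec φ along parallels.
Areal scale = h·k = 1 × sec φ; at 38.7°, h = 1.000, k = 1.281, so h·k = 1.281.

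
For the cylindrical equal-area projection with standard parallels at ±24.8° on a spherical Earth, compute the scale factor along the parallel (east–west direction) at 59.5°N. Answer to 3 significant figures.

1.79

For cylindrical equal-area with standard parallel φ₀, h = cos φ / cos φ₀ and k = cos φ₀ / cos φ, so h·k = 1.
k = cos 24.8° / cos 59.5° = 0.9078/0.5075 = 1.789.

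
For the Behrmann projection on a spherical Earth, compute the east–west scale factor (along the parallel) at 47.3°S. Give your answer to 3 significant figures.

1.28

Behrmann is a cylindrical equal-area projection with standard parallels at ±30°. For cylindrical equal-area with standard parallel φ₀, h = cos φ / cos φ₀ and k = cos φ₀ / cos φ, so h·k = 1.
k = cos 30° / cos 47.3° = 0.8660/0.6782 = 1.277.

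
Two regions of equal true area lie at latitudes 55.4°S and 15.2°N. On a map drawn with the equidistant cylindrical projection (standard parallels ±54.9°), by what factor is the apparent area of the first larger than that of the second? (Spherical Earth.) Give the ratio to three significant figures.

1.70

In the equirectangular projection with standard parallel φ₀ = 54.9° (x = Rλ cos φ₀, y = Rφ), meridians are true-scale (h = 1) and the parallel scale is k = cos φ₀ / cos φ.
Areal scale at 55.4°: h·k = 1.000 × 1.013 = 1.013.
Areal scale at 15.2°: h·k = 1.000 × 0.5959 = 0.5959.
Ratio = 1.013/0.5959 ≈ 1.70.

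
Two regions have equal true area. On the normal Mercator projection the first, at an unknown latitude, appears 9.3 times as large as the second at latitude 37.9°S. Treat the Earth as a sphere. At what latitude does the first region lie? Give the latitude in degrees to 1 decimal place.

On Mercator, (apparent₁)/(apparent₂) = sec²φ₁ / sec²φ₂ when true areas are equal.
cos²φ₂ / cos²φ₁ = 9.3  ⇒  cos φ₁ = cos 37.9° / √9.3 = 0.7891/3.050 = 0.2588.
φ₁ = arccos(0.2588) ≈ 75.0°.

75.0°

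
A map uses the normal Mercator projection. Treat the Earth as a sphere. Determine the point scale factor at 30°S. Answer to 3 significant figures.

1.15

Mercator is conformal, so the point scale is isotropic: h = k = sec φ = 1/cos φ.
k = 1/cos 30° = 1/0.8660 = 1.155.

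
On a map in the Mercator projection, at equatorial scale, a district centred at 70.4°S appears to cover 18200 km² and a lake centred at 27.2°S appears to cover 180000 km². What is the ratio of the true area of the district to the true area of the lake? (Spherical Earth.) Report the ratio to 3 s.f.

0.0144

Since Mercator area scale is 1/cos²φ, the true area equals the apparent area multiplied by cos²φ.
True area of district: 18200 × cos²(70.4°) = 18200 × 0.1125 = 2048 km².
True area of lake: 180000 × cos²(27.2°) = 180000 × 0.7911 = 142400 km².
Ratio = 2048 / 142400 ≈ 0.0144.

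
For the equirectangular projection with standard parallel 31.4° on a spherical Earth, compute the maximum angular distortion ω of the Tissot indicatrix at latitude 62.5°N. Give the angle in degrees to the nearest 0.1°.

34.7°

In the equirectangular projection with standard parallel φ₀ = 31.4° (x = Rλ cos φ₀, y = Rφ), meridians are true-scale (h = 1) and the parallel scale is k = cos φ₀ / cos φ.
At 62.5°: h = 1.000, k = 1.849; principal scales a = 1.849, b = 1.000.
sin(ω/2) = (a − b)/(a + b) = 0.8485/2.849 = 0.2979, so ω = 2 arcsin(0.2979) ≈ 34.7°.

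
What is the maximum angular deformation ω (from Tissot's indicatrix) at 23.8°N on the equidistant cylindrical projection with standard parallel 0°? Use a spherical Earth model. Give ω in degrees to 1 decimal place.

5.1°

Plate carrée maps x = Rλ, y = Rφ. The meridian scale is h = 1 and the parallel scale is k = 1/cos φ = sec φ.
At 23.8°: h = 1.000, k = 1.093; principal scales a = 1.093, b = 1.000.
sin(ω/2) = (a − b)/(a + b) = 0.09294/2.093 = 0.04441, so ω = 2 arcsin(0.04441) ≈ 5.1°.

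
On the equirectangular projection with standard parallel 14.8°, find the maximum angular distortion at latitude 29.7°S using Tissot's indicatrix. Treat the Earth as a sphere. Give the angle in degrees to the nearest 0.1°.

The equidistant cylindrical projection with φ₀ = 14.8° has h = 1 (meridians true) and k = cos φ₀ / cos φ along parallels.
At 29.7°: h = 1.000, k = 1.113; principal scales a = 1.113, b = 1.000.
sin(ω/2) = (a − b)/(a + b) = 0.1130/2.113 = 0.05350, so ω = 2 arcsin(0.05350) ≈ 6.1°.

6.1°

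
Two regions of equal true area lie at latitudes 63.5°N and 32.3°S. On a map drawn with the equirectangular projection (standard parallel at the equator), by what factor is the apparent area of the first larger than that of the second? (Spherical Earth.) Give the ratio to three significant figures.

1.89

For the equirectangular projection with φ₀ = 0 (plate carrée), h = 1 along meridians and k = sec φ along parallels.
Areal scale at 63.5°: h·k = 1.000 × 2.241 = 2.241.
Areal scale at 32.3°: h·k = 1.000 × 1.183 = 1.183.
Ratio = 2.241/1.183 ≈ 1.89.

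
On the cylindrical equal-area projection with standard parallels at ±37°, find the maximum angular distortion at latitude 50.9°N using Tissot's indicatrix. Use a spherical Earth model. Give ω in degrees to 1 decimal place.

26.8°

Cylindrical equal-area (φ₀ = 37°): h = cos φ / cos 37° along meridians, k = cos 37° / cos φ along parallels; h·k = 1.
At 50.9°: h = 0.7897, k = 1.266; principal scales a = 1.266, b = 0.7897.
sin(ω/2) = (a − b)/(a + b) = 0.4766/2.056 = 0.2318, so ω = 2 arcsin(0.2318) ≈ 26.8°.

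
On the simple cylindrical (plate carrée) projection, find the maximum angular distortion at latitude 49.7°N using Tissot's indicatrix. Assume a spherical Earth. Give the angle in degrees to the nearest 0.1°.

24.8°

In the plate carrée (x = Rλ, y = Rφ), meridians are true-scale (h = 1) and parallels are stretched by k = sec φ.
At 49.7°: h = 1.000, k = 1.546; principal scales a = 1.546, b = 1.000.
sin(ω/2) = (a − b)/(a + b) = 0.5461/2.546 = 0.2145, so ω = 2 arcsin(0.2145) ≈ 24.8°.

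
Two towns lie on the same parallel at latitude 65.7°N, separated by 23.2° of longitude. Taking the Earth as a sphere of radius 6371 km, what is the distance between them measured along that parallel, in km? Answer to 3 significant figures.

1060 km

Arc length along a parallel = R cos φ · Δλ (with Δλ in radians).
= 6371 × cos 65.7° × (23.2° × π/180) = 6371 × 0.4115 × 0.4049 ≈ 1060 km.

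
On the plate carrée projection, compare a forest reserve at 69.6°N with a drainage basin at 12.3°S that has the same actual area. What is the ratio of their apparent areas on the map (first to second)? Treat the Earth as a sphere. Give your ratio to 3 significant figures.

Plate carrée maps x = Rλ, y = Rφ. The meridian scale is h = 1 and the parallel scale is k = 1/cos φ = sec φ.
Areal scale at 69.6°: h·k = 1.000 × 2.869 = 2.869.
Areal scale at 12.3°: h·k = 1.000 × 1.023 = 1.023.
Ratio = 2.869/1.023 ≈ 2.80.

2.80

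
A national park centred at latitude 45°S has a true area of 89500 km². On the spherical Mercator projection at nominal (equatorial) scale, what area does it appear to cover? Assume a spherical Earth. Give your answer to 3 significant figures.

179000 km²

For Mercator, h = k = sec φ (a conformal cylindrical projection has a single point scale, 1/cos φ).
Areal scale = k² = sec²φ = 1/cos²(45°) = 1/0.7071² = 2.000.
Apparent area = 89500 × 2.000 ≈ 179000 km².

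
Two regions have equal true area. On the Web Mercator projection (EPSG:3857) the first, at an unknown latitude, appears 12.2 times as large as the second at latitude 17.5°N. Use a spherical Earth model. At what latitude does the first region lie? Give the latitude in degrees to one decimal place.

74.2°

Mercator areal scale is sec²φ, so apparent-area ratio = sec²φ₁ / sec²φ₂ = cos²φ₂ / cos²φ₁.
cos²φ₂ / cos²φ₁ = 12.2  ⇒  cos φ₁ = cos 17.5° / √12.2 = 0.9537/3.493 = 0.2730.
φ₁ = arccos(0.2730) ≈ 74.2°.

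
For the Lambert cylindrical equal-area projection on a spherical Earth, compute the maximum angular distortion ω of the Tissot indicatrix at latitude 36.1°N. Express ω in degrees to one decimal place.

The Lambert cylindrical equal-area projection is the cylindrical equal-area projection with its standard parallel at the equator (φ₀ = 0). A cylindrical equal-area projection with standard parallel φ₀ has meridian scale h = cos φ / cos φ₀ and parallel scale k = cos φ₀ / cos φ (so areas are preserved, h·k = 1).
At 36.1°: h = 0.8080, k = 1.238; principal scales a = 1.238, b = 0.8080.
sin(ω/2) = (a − b)/(a + b) = 0.4296/2.046 = 0.2100, so ω = 2 arcsin(0.2100) ≈ 24.2°.

24.2°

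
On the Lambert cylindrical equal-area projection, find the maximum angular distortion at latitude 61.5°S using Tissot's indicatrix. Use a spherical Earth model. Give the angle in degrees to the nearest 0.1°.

78.0°

The Lambert cylindrical equal-area projection is the cylindrical equal-area projection with its standard parallel at the equator (φ₀ = 0). For cylindrical equal-area with standard parallel φ₀, h = cos φ / cos φ₀ and k = cos φ₀ / cos φ, so h·k = 1.
At 61.5°: h = 0.4772, k = 2.096; principal scales a = 2.096, b = 0.4772.
sin(ω/2) = (a − b)/(a + b) = 1.619/2.573 = 0.6291, so ω = 2 arcsin(0.6291) ≈ 78.0°.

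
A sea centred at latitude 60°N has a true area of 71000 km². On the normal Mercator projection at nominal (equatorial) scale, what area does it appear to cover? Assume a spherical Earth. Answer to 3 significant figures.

The Mercator projection is conformal; its linear scale factor is the same in every direction and equals sec φ = 1/cos φ.
Areal scale = k² = sec²φ = 1/cos²(60°) = 1/0.5000² = 4.000.
Apparent area = 71000 × 4.000 ≈ 284000 km².

284000 km²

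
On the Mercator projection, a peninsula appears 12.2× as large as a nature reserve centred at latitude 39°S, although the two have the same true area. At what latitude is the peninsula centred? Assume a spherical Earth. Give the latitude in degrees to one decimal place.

77.1°

For equal true areas on Mercator, apparent areas scale as sec²φ, so the ratio is cos²φ₂ / cos²φ₁.
cos²φ₂ / cos²φ₁ = 12.2  ⇒  cos φ₁ = cos 39° / √12.2 = 0.7771/3.493 = 0.2225.
φ₁ = arccos(0.2225) ≈ 77.1°.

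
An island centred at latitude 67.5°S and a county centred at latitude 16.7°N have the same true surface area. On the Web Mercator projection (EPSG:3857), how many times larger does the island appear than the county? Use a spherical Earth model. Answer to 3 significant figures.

6.26

Mercator is conformal with k = sec φ, so areal scale = k² = sec²φ.
At 67.5°: sec²(67.5°) = 1/0.3827² = 6.828.
At 16.7°: sec²(16.7°) = 1/0.9578² = 1.090.
Ratio = 6.828/1.090 = cos²(16.7°)/cos²(67.5°) ≈ 6.26.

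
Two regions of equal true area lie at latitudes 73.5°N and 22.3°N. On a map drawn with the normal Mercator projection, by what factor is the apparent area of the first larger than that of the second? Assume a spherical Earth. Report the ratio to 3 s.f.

10.6

On Mercator, area is exaggerated by sec²φ = 1/cos²φ.
At 73.5°: sec²(73.5°) = 1/0.2840² = 12.40.
At 22.3°: sec²(22.3°) = 1/0.9252² = 1.168.
Ratio = 12.40/1.168 = cos²(22.3°)/cos²(73.5°) ≈ 10.6.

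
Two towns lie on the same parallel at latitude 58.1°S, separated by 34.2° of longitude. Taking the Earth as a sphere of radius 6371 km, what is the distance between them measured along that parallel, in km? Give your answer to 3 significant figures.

Arc length along a parallel = R cos φ · Δλ (with Δλ in radians).
= 6371 × cos 58.1° × (34.2° × π/180) = 6371 × 0.5284 × 0.5969 ≈ 2010 km.

2010 km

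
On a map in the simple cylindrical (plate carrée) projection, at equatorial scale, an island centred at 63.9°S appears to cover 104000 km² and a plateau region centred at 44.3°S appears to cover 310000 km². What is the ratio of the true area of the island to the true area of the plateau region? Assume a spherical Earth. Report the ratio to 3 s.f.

Plate carrée has h = 1 and k = sec φ, giving areal scale sec φ; true area = (apparent area) · cos φ.
True area of island: 104000 × cos(63.9°) = 104000 × 0.4399 = 45750 km².
True area of plateau region: 310000 × cos(44.3°) = 310000 × 0.7157 = 221900 km².
Ratio = 45750 / 221900 ≈ 0.206.

0.206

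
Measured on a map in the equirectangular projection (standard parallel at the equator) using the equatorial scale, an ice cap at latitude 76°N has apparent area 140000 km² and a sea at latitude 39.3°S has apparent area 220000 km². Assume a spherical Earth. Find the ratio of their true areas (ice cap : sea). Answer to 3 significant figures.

On the plate carrée, areal scale = h·k = 1 × sec φ, so true area = apparent × cos φ.
True area of ice cap: 140000 × cos(76°) = 140000 × 0.2419 = 33870 km².
True area of sea: 220000 × cos(39.3°) = 220000 × 0.7738 = 170200 km².
Ratio = 33870 / 170200 ≈ 0.199.

0.199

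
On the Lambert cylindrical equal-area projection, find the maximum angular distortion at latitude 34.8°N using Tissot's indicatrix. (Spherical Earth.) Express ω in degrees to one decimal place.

22.4°

The Lambert cylindrical equal-area projection is the cylindrical equal-area projection with its standard parallel at the equator (φ₀ = 0). For cylindrical equal-area with standard parallel φ₀, h = cos φ / cos φ₀ and k = cos φ₀ / cos φ, so h·k = 1.
At 34.8°: h = 0.8211, k = 1.218; principal scales a = 1.218, b = 0.8211.
sin(ω/2) = (a − b)/(a + b) = 0.3967/2.039 = 0.1945, so ω = 2 arcsin(0.1945) ≈ 22.4°.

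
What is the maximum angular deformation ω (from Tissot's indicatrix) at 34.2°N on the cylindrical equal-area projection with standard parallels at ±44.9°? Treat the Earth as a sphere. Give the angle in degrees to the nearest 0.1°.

For cylindrical equal-area with standard parallel φ₀, h = cos φ / cos φ₀ and k = cos φ₀ / cos φ, so h·k = 1.
At 34.2°: h = 1.168, k = 0.8564; principal scales a = 1.168, b = 0.8564.
sin(ω/2) = (a − b)/(a + b) = 0.3112/2.024 = 0.1537, so ω = 2 arcsin(0.1537) ≈ 17.7°.

17.7°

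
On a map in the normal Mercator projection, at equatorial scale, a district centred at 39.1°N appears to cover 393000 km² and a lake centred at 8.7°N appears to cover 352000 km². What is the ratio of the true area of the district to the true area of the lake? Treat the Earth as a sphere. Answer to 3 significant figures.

0.688

On Mercator the areal scale is sec²φ, so true area = apparent × cos²φ.
True area of district: 393000 × cos²(39.1°) = 393000 × 0.6022 = 236700 km².
True area of lake: 352000 × cos²(8.7°) = 352000 × 0.9771 = 343900 km².
Ratio = 236700 / 343900 ≈ 0.688.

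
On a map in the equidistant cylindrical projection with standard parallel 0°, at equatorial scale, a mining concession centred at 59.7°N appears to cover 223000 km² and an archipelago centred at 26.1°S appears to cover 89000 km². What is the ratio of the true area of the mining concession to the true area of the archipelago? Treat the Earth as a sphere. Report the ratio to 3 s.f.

On the plate carrée, areal scale = h·k = 1 × sec φ, so true area = apparent × cos φ.
True area of mining concession: 223000 × cos(59.7°) = 223000 × 0.5045 = 112500 km².
True area of archipelago: 89000 × cos(26.1°) = 89000 × 0.8980 = 79920 km².
Ratio = 112500 / 79920 ≈ 1.41.

1.41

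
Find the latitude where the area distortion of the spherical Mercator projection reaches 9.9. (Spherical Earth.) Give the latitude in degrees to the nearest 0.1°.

71.5°

Mercator areal scale is sec²φ.
sec²φ = 9.9  ⇒  cos²φ = 0.1010  ⇒  cos φ = 0.3178.
φ = arccos(0.3178) ≈ 71.5°.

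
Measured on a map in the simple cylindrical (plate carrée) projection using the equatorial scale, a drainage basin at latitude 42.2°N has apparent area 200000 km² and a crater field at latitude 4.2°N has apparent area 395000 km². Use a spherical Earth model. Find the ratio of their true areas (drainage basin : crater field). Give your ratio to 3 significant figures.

0.376

On the plate carrée, areal scale = h·k = 1 × sec φ, so true area = apparent × cos φ.
True area of drainage basin: 200000 × cos(42.2°) = 200000 × 0.7408 = 148200 km².
True area of crater field: 395000 × cos(4.2°) = 395000 × 0.9973 = 393900 km².
Ratio = 148200 / 393900 ≈ 0.376.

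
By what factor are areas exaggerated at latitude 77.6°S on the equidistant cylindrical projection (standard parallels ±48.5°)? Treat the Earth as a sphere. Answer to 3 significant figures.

In the equirectangular projection with standard parallel φ₀ = 48.5° (x = Rλ cos φ₀, y = Rφ), meridians are true-scale (h = 1) and the parallel scale is k = cos φ₀ / cos φ.
Areal scale = h·k = 1 × cos φ₀ / cos φ; at 77.6°, h = 1.000, k = 3.086, so h·k = 3.086.

3.09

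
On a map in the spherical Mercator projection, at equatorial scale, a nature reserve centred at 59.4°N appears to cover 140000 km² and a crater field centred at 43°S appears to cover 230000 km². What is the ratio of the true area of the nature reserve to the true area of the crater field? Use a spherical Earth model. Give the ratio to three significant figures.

On Mercator the areal scale is sec²φ, so true area = apparent × cos²φ.
True area of nature reserve: 140000 × cos²(59.4°) = 140000 × 0.2591 = 36280 km².
True area of crater field: 230000 × cos²(43°) = 230000 × 0.5349 = 123000 km².
Ratio = 36280 / 123000 ≈ 0.295.

0.295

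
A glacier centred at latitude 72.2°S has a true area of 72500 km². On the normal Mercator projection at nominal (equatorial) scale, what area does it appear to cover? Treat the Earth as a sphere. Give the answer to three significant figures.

For Mercator, h = k = sec φ (a conformal cylindrical projection has a single point scale, 1/cos φ).
Areal scale = k² = sec²φ = 1/cos²(72.2°) = 1/0.3057² = 10.70.
Apparent area = 72500 × 10.70 ≈ 776000 km².

776000 km²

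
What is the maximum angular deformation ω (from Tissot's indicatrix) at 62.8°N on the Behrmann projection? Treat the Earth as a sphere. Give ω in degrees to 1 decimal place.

68.7°

Behrmann is a cylindrical equal-area projection with standard parallels at ±30°. A cylindrical equal-area projection with standard parallel φ₀ has meridian scale h = cos φ / cos φ₀ and parallel scale k = cos φ₀ / cos φ (so areas are preserved, h·k = 1).
At 62.8°: h = 0.5278, k = 1.895; principal scales a = 1.895, b = 0.5278.
sin(ω/2) = (a − b)/(a + b) = 1.367/2.422 = 0.5642, so ω = 2 arcsin(0.5642) ≈ 68.7°.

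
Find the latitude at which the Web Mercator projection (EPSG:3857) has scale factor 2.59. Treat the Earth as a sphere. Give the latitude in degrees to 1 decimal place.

Mercator scale is k = sec φ = 1/cos φ.
1/cos φ = 2.59  ⇒  cos φ = 0.3861  ⇒  φ = arccos(0.3861) ≈ 67.3°.

67.3°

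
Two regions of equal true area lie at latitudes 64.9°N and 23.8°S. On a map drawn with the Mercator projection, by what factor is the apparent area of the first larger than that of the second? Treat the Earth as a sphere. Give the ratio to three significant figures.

4.65

On Mercator, area is exaggerated by sec²φ = 1/cos²φ.
At 64.9°: sec²(64.9°) = 1/0.4242² = 5.557.
At 23.8°: sec²(23.8°) = 1/0.9150² = 1.195.
Ratio = 5.557/1.195 = cos²(23.8°)/cos²(64.9°) ≈ 4.65.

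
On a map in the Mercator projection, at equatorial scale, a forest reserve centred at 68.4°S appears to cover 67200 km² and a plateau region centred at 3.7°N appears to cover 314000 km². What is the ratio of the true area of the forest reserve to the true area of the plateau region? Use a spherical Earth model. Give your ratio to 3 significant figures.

Since Mercator area scale is 1/cos²φ, the true area equals the apparent area multiplied by cos²φ.
True area of forest reserve: 67200 × cos²(68.4°) = 67200 × 0.1355 = 9107 km².
True area of plateau region: 314000 × cos²(3.7°) = 314000 × 0.9958 = 312700 km².
Ratio = 9107 / 312700 ≈ 0.0291.

0.0291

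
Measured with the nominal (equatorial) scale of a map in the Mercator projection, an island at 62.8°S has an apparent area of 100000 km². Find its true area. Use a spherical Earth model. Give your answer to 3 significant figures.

The Mercator projection is conformal; its linear scale factor is the same in every direction and equals sec φ = 1/cos φ.
Areal scale = k² = sec²φ = 1/cos²(62.8°) = 1/0.4571² = 4.786.
True area = apparent / (areal scale) = 100000 / 4.786 ≈ 20900 km².

20900 km²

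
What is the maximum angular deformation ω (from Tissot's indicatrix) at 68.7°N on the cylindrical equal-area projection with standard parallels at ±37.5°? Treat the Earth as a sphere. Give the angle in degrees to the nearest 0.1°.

Cylindrical equal-area (φ₀ = 37.5°): h = cos φ / cos 37.5° along meridians, k = cos 37.5° / cos φ along parallels; h·k = 1.
At 68.7°: h = 0.4579, k = 2.184; principal scales a = 2.184, b = 0.4579.
sin(ω/2) = (a − b)/(a + b) = 1.726/2.642 = 0.6534, so ω = 2 arcsin(0.6534) ≈ 81.6°.

81.6°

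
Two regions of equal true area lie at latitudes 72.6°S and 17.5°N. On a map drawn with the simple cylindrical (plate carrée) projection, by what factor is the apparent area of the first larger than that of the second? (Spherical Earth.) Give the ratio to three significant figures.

3.19

Plate carrée maps x = Rλ, y = Rφ. The meridian scale is h = 1 and the parallel scale is k = 1/cos φ = sec φ.
Areal scale at 72.6°: h·k = 1.000 × 3.344 = 3.344.
Areal scale at 17.5°: h·k = 1.000 × 1.049 = 1.049.
Ratio = 3.344/1.049 ≈ 3.19.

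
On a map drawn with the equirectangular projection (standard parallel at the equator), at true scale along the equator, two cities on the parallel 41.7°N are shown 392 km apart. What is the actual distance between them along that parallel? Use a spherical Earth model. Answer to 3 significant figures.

293 km

Plate carrée maps x = Rλ, y = Rφ. The meridian scale is h = 1 and the parallel scale is k = 1/cos φ = sec φ.
Along the parallel at 41.7°, map distances are exaggerated by k = sec 41.7° = 1.339.
True distance = 392 / 1.339 = 392 × cos 41.7° ≈ 293 km.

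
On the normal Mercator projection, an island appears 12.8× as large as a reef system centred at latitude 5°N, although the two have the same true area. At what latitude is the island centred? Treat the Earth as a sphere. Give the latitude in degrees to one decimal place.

73.8°

Mercator areal scale is sec²φ, so apparent-area ratio = sec²φ₁ / sec²φ₂ = cos²φ₂ / cos²φ₁.
cos²φ₂ / cos²φ₁ = 12.8  ⇒  cos φ₁ = cos 5° / √12.8 = 0.9962/3.578 = 0.2784.
φ₁ = arccos(0.2784) ≈ 73.8°.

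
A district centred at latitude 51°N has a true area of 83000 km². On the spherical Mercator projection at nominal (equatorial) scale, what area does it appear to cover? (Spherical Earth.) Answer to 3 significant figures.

The Mercator projection is conformal; its linear scale factor is the same in every direction and equals sec φ = 1/cos φ.
Areal scale = k² = sec²φ = 1/cos²(51°) = 1/0.6293² = 2.525.
Apparent area = 83000 × 2.525 ≈ 210000 km².

210000 km²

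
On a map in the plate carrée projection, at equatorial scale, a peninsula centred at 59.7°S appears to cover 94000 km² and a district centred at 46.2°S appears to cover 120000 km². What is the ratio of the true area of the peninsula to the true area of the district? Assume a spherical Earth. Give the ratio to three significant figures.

Plate carrée has h = 1 and k = sec φ, giving areal scale sec φ; true area = (apparent area) · cos φ.
True area of peninsula: 94000 × cos(59.7°) = 94000 × 0.5045 = 47430 km².
True area of district: 120000 × cos(46.2°) = 120000 × 0.6921 = 83060 km².
Ratio = 47430 / 83060 ≈ 0.571.

0.571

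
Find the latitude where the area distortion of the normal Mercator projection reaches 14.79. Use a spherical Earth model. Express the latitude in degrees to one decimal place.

Mercator areal scale is sec²φ.
sec²φ = 14.79  ⇒  cos²φ = 0.06761  ⇒  cos φ = 0.2600.
φ = arccos(0.2600) ≈ 74.9°.

74.9°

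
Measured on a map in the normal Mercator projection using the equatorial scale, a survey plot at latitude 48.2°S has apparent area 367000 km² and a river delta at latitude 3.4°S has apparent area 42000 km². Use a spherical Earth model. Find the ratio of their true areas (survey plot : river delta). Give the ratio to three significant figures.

Since Mercator area scale is 1/cos²φ, the true area equals the apparent area multiplied by cos²φ.
True area of survey plot: 367000 × cos²(48.2°) = 367000 × 0.4443 = 163000 km².
True area of river delta: 42000 × cos²(3.4°) = 42000 × 0.9965 = 41850 km².
Ratio = 163000 / 41850 ≈ 3.90.

3.90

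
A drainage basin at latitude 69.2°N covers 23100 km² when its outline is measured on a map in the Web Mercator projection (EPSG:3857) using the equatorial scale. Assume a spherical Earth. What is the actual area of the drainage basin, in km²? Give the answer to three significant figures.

The Mercator projection is conformal; its linear scale factor is the same in every direction and equals sec φ = 1/cos φ.
Areal scale = k² = sec²φ = 1/cos²(69.2°) = 1/0.3551² = 7.930.
True area = apparent / (areal scale) = 23100 / 7.930 ≈ 2910 km².

2910 km²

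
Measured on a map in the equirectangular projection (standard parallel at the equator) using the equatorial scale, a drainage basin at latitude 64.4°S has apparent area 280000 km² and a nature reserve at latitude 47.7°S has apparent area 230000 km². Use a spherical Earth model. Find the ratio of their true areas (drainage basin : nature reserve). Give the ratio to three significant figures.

0.782

Plate carrée has h = 1 and k = sec φ, giving areal scale sec φ; true area = (apparent area) · cos φ.
True area of drainage basin: 280000 × cos(64.4°) = 280000 × 0.4321 = 121000 km².
True area of nature reserve: 230000 × cos(47.7°) = 230000 × 0.6730 = 154800 km².
Ratio = 121000 / 154800 ≈ 0.782.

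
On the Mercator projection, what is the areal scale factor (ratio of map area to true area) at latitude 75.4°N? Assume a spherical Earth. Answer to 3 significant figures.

15.7

Mercator is conformal, so the point scale is isotropic: h = k = sec φ = 1/cos φ.
Areal scale = k² = sec²φ = 1/cos²(75.4°) = 1/0.2521² = 15.74.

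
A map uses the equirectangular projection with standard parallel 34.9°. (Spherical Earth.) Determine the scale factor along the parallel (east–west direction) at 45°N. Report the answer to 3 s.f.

1.16

With standard parallel φ₀ = 34.9°, the equirectangular projection gives x = Rλ cos φ₀, y = Rφ, so h = 1 and k = cos 34.9° / cos φ.
k = cos 34.9° / cos 45° = 0.8202/0.7071 = 1.160.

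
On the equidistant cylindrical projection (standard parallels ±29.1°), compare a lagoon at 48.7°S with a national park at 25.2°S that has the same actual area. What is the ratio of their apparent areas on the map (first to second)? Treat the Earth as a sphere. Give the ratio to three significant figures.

1.37

The equidistant cylindrical projection with φ₀ = 29.1° has h = 1 (meridians true) and k = cos φ₀ / cos φ along parallels.
Areal scale at 48.7°: h·k = 1.000 × 1.324 = 1.324.
Areal scale at 25.2°: h·k = 1.000 × 0.9657 = 0.9657.
Ratio = 1.324/0.9657 ≈ 1.37.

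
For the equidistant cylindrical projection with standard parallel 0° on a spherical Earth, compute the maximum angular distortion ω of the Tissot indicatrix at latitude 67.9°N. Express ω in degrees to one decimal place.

For the equirectangular projection with φ₀ = 0 (plate carrée), h = 1 along meridians and k = sec φ along parallels.
At 67.9°: h = 1.000, k = 2.658; principal scales a = 2.658, b = 1.000.
sin(ω/2) = (a − b)/(a + b) = 1.658/3.658 = 0.4533, so ω = 2 arcsin(0.4533) ≈ 53.9°.

53.9°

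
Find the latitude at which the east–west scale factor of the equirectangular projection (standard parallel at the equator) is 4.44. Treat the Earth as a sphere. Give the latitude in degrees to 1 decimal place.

Plate carrée: h = 1, k = sec φ along parallels.
sec φ = 4.44  ⇒  cos φ = 0.2252  ⇒  φ ≈ 77.0°.

77.0°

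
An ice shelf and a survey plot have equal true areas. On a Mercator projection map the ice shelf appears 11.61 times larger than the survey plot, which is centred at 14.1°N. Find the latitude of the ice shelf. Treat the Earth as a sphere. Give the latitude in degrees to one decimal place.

Mercator areal scale is sec²φ, so apparent-area ratio = sec²φ₁ / sec²φ₂ = cos²φ₂ / cos²φ₁.
cos²φ₂ / cos²φ₁ = 11.61  ⇒  cos φ₁ = cos 14.1° / √11.61 = 0.9699/3.407 = 0.2846.
φ₁ = arccos(0.2846) ≈ 73.5°.

73.5°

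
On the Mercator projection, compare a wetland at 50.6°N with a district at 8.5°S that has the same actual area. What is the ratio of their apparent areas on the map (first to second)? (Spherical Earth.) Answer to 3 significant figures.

Mercator areal scale is sec²φ.
At 50.6°: sec²(50.6°) = 1/0.6347² = 2.482.
At 8.5°: sec²(8.5°) = 1/0.9890² = 1.022.
Ratio = 2.482/1.022 = cos²(8.5°)/cos²(50.6°) ≈ 2.43.

2.43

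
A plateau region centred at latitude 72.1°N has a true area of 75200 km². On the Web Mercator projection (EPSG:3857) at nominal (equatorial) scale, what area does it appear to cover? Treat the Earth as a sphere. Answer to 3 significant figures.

Mercator is conformal, so the point scale is isotropic: h = k = sec φ = 1/cos φ.
Areal scale = k² = sec²φ = 1/cos²(72.1°) = 1/0.3074² = 10.59.
Apparent area = 75200 × 10.59 ≈ 796000 km².

796000 km²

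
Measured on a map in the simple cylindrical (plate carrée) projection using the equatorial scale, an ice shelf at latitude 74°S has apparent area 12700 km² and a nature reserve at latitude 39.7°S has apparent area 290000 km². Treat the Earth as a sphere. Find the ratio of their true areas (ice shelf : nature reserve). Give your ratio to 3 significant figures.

0.0157

On the plate carrée, areal scale = h·k = 1 × sec φ, so true area = apparent × cos φ.
True area of ice shelf: 12700 × cos(74°) = 12700 × 0.2756 = 3501 km².
True area of nature reserve: 290000 × cos(39.7°) = 290000 × 0.7694 = 223100 km².
Ratio = 3501 / 223100 ≈ 0.0157.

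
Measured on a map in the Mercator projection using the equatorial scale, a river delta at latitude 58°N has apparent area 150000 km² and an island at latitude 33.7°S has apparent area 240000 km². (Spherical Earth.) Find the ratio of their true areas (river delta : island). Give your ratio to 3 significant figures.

On Mercator the areal scale is sec²φ, so true area = apparent × cos²φ.
True area of river delta: 150000 × cos²(58°) = 150000 × 0.2808 = 42120 km².
True area of island: 240000 × cos²(33.7°) = 240000 × 0.6921 = 166100 km².
Ratio = 42120 / 166100 ≈ 0.254.

0.254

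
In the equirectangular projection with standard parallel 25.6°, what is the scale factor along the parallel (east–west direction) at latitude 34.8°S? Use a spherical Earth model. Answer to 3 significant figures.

1.10

With standard parallel φ₀ = 25.6°, the equirectangular projection gives x = Rλ cos φ₀, y = Rφ, so h = 1 and k = cos 25.6° / cos φ.
k = cos 25.6° / cos 34.8° = 0.9018/0.8211 = 1.098.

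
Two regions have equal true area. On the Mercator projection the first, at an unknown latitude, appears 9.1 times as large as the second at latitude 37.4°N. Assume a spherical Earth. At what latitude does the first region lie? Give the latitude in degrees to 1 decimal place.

74.7°

For equal true areas on Mercator, apparent areas scale as sec²φ, so the ratio is cos²φ₂ / cos²φ₁.
cos²φ₂ / cos²φ₁ = 9.1  ⇒  cos φ₁ = cos 37.4° / √9.1 = 0.7944/3.017 = 0.2633.
φ₁ = arccos(0.2633) ≈ 74.7°.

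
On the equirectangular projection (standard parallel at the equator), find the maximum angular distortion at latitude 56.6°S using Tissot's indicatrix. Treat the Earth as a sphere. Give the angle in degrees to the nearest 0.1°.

33.7°

Plate carrée maps x = Rλ, y = Rφ. The meridian scale is h = 1 and the parallel scale is k = 1/cos φ = sec φ.
At 56.6°: h = 1.000, k = 1.817; principal scales a = 1.817, b = 1.000.
sin(ω/2) = (a − b)/(a + b) = 0.8166/2.817 = 0.2899, so ω = 2 arcsin(0.2899) ≈ 33.7°.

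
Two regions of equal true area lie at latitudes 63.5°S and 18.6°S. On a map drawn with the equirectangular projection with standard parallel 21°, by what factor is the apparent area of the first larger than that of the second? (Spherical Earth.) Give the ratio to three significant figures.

The equidistant cylindrical projection with φ₀ = 21° has h = 1 (meridians true) and k = cos φ₀ / cos φ along parallels.
Areal scale at 63.5°: h·k = 1.000 × 2.092 = 2.092.
Areal scale at 18.6°: h·k = 1.000 × 0.9850 = 0.9850.
Ratio = 2.092/0.9850 ≈ 2.12.

2.12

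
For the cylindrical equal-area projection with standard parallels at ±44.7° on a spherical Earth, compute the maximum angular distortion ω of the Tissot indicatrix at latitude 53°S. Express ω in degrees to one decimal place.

19.0°

For cylindrical equal-area with standard parallel φ₀, h = cos φ / cos φ₀ and k = cos φ₀ / cos φ, so h·k = 1.
At 53°: h = 0.8467, k = 1.181; principal scales a = 1.181, b = 0.8467.
sin(ω/2) = (a − b)/(a + b) = 0.3344/2.028 = 0.1649, so ω = 2 arcsin(0.1649) ≈ 19.0°.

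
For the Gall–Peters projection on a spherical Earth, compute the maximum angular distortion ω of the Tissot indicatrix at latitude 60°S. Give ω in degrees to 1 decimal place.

Gall–Peters is a cylindrical equal-area projection with standard parallels at ±45°. For cylindrical equal-area with standard parallel φ₀, h = cos φ / cos φ₀ and k = cos φ₀ / cos φ, so h·k = 1.
At 60°: h = 0.7071, k = 1.414; principal scales a = 1.414, b = 0.7071.
sin(ω/2) = (a − b)/(a + b) = 0.7071/2.121 = 0.3333, so ω = 2 arcsin(0.3333) ≈ 38.9°.

38.9°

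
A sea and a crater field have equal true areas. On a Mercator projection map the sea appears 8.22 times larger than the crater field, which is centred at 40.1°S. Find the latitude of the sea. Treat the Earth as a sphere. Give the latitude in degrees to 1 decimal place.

74.5°

Mercator areal scale is sec²φ, so apparent-area ratio = sec²φ₁ / sec²φ₂ = cos²φ₂ / cos²φ₁.
cos²φ₂ / cos²φ₁ = 8.22  ⇒  cos φ₁ = cos 40.1° / √8.22 = 0.7649/2.867 = 0.2668.
φ₁ = arccos(0.2668) ≈ 74.5°.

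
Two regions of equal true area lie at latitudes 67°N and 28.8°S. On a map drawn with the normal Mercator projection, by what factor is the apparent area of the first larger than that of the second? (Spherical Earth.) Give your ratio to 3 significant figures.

5.03

On Mercator, area is exaggerated by sec²φ = 1/cos²φ.
At 67°: sec²(67°) = 1/0.3907² = 6.550.
At 28.8°: sec²(28.8°) = 1/0.8763² = 1.302.
Ratio = 6.550/1.302 = cos²(28.8°)/cos²(67°) ≈ 5.03.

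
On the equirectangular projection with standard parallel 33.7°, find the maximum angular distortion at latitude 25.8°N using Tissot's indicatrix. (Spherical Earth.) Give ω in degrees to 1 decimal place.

4.5°

The equidistant cylindrical projection with φ₀ = 33.7° has h = 1 (meridians true) and k = cos φ₀ / cos φ along parallels.
At 25.8°: h = 1.000, k = 0.9241; principal scales a = 1.000, b = 0.9241.
sin(ω/2) = (a − b)/(a + b) = 0.07593/1.924 = 0.03947, so ω = 2 arcsin(0.03947) ≈ 4.5°.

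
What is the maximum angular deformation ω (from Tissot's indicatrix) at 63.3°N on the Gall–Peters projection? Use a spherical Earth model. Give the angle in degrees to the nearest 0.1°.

The Gall–Peters projection is cylindrical equal-area with φ₀ = 45°. A cylindrical equal-area projection with standard parallel φ₀ has meridian scale h = cos φ / cos φ₀ and parallel scale k = cos φ₀ / cos φ (so areas are preserved, h·k = 1).
At 63.3°: h = 0.6354, k = 1.574; principal scales a = 1.574, b = 0.6354.
sin(ω/2) = (a − b)/(a + b) = 0.9383/2.209 = 0.4247, so ω = 2 arcsin(0.4247) ≈ 50.3°.

50.3°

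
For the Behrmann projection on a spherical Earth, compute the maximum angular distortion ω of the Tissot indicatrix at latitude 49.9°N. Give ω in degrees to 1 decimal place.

33.4°

The Behrmann projection is cylindrical equal-area with φ₀ = 30°. A cylindrical equal-area projection with standard parallel φ₀ has meridian scale h = cos φ / cos φ₀ and parallel scale k = cos φ₀ / cos φ (so areas are preserved, h·k = 1).
At 49.9°: h = 0.7438, k = 1.345; principal scales a = 1.345, b = 0.7438.
sin(ω/2) = (a − b)/(a + b) = 0.6007/2.088 = 0.2877, so ω = 2 arcsin(0.2877) ≈ 33.4°.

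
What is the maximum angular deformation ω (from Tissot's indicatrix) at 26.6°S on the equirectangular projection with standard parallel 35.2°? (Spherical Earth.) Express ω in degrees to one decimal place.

5.2°

The equidistant cylindrical projection with φ₀ = 35.2° has h = 1 (meridians true) and k = cos φ₀ / cos φ along parallels.
At 26.6°: h = 1.000, k = 0.9139; principal scales a = 1.000, b = 0.9139.
sin(ω/2) = (a − b)/(a + b) = 0.08613/1.914 = 0.04500, so ω = 2 arcsin(0.04500) ≈ 5.2°.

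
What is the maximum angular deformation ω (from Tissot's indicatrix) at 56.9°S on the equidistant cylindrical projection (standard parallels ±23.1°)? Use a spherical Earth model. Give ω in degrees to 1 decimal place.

In the equirectangular projection with standard parallel φ₀ = 23.1° (x = Rλ cos φ₀, y = Rφ), meridians are true-scale (h = 1) and the parallel scale is k = cos φ₀ / cos φ.
At 56.9°: h = 1.000, k = 1.684; principal scales a = 1.684, b = 1.000.
sin(ω/2) = (a − b)/(a + b) = 0.6843/2.684 = 0.2549, so ω = 2 arcsin(0.2549) ≈ 29.5°.

29.5°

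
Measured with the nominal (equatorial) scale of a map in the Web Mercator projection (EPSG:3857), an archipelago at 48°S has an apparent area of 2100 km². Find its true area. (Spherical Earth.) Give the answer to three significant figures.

940 km²

The Mercator projection is conformal; its linear scale factor is the same in every direction and equals sec φ = 1/cos φ.
Areal scale = k² = sec²φ = 1/cos²(48°) = 1/0.6691² = 2.233.
True area = apparent / (areal scale) = 2100 / 2.233 ≈ 940 km².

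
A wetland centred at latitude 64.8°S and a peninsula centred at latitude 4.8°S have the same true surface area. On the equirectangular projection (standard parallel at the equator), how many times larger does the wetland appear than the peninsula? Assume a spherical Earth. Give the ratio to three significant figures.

2.34

In the plate carrée (x = Rλ, y = Rφ), meridians are true-scale (h = 1) and parallels are stretched by k = sec φ.
Areal scale at 64.8°: h·k = 1.000 × 2.349 = 2.349.
Areal scale at 4.8°: h·k = 1.000 × 1.004 = 1.004.
Ratio = 2.349/1.004 ≈ 2.34.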